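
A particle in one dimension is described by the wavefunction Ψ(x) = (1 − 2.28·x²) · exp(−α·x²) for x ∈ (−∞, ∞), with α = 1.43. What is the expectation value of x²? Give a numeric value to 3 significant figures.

0.255

⟨x²⟩ = ∫ x²·|Ψ|² dx / ∫|Ψ|² dx (integrals over the domain).
Expand each integrand as polynomial × e^(−2αx²) and use ∫x^(2j)·e^(−2αx²) dx = (2j−1)!!/(4α)^j · √(π/(2α)), odd powers → 0; here √(π/(2α)) = 1.0481.
State is unnormalized: ∫|Ψ|² dx = 0.71211, and ∫Ψ*·x²·Ψ dx = 0.18170, so ⟨x²⟩ = 0.18170 / 0.71211.
⟨x²⟩ = 0.25515.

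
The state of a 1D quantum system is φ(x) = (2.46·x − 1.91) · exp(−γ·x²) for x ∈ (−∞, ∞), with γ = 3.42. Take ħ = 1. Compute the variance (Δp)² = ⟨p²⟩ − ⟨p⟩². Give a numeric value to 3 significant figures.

Compute ⟨p⟩ and ⟨p²⟩ separately; (Δp)² = ⟨p²⟩ − ⟨p⟩².
Expand each integrand as polynomial × e^(−2γx²) and use ∫x^(2j)·e^(−2γx²) dx = (2j−1)!!/(4γ)^j · √(π/(2γ)), odd powers → 0; here √(π/(2γ)) = 0.67771. Differentiate with the product rule, d/dx e^(−γx²) = −2γx·e^(−γx²).
Normalization: ∫|φ|² dx = 2.7722.
⟨p⟩ = 0.0000 and ⟨p²⟩ = 4.1597.
(Δp)² = 4.1597 − (0.0000)² = 4.1597.

4.16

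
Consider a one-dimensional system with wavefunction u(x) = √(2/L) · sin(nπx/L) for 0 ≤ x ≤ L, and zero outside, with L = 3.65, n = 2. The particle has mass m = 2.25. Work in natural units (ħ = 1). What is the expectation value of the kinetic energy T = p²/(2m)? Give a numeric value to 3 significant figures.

0.659

T = −(ħ²/2m) d²/dx², so ⟨T⟩ = −(ħ²/2m) ∫ u*·u'' dx; with m = 2.25.
d/dx sin(nπx/L) = (nπ/L)·cos(nπx/L) and d²/dx² sin(nπx/L) = −(nπ/L)²·sin(nπx/L); on 0 ≤ x ≤ L, ∫sin²(nπx/L) dx = L/2 and ∫sin(nπx/L)·cos(nπx/L) dx = 0.
⟨T⟩ = 0.65851.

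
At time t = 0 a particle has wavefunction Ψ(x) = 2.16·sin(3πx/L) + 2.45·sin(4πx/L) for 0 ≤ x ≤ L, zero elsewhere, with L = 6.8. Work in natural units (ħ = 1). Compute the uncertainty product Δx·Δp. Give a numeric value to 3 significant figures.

Δx = √(⟨x²⟩−⟨x⟩²), Δp = √(⟨p²⟩−⟨p⟩²).
On 0 ≤ x ≤ L (j ≠ l): ∫sin²(jπx/L) dx = L/2, ∫sin(jπx/L)·sin(lπx/L) dx = 0; diagonal moments ∫x·sin²(jπx/L) dx = L²/4, ∫x²·sin²(jπx/L) dx = L³·(1/6 − 1/(4j²π²)); cross terms ∫x·sin(jπx/L)·sin(lπx/L) dx = 0 for j + l even and −4jlL²/(π²(j² − l²)²) for j + l odd, ∫x²·sin(jπx/L)·sin(lπx/L) dx = (−1)^(j+l)·4jlL³/(π²(j² − l²)²); higher powers the same way via product-to-sum and parts. d²/dx² sin(jπx/L) = −(jπ/L)²·sin(jπx/L); on 0 ≤ x ≤ L, ∫sin²(jπx/L) dx = L/2 and ∫sin(jπx/L)·sin(lπx/L) dx = 0 for j ≠ l, so only diagonal terms survive in ∫|Ψ|² and ∫Ψ·Ψ″; ∫Ψ·Ψ′ dx = [Ψ²/2] between the walls = 0.
Normalization: ∫|Ψ|² dx = 36.272.
⟨x⟩ = 2.0608, ⟨x²⟩ = 6.1105 ⇒ Δx = 1.3652.
⟨p⟩ = 0.0000, ⟨p²⟩ = 2.7617 ⇒ Δp = 1.6618.
Δx·Δp = 2.2686.

2.27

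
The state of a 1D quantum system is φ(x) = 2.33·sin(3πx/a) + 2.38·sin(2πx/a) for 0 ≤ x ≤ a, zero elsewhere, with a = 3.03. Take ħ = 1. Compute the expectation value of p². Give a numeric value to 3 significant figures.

6.93

p² φ = −ħ² d²φ/dx²; ⟨p²⟩ = −ħ² ∫ φ*·φ'' dx / ∫|φ|² dx.
d²/dx² sin(jπx/a) = −(jπ/a)²·sin(jπx/a); on 0 ≤ x ≤ a, ∫sin²(jπx/a) dx = a/2 and ∫sin(jπx/a)·sin(lπx/a) dx = 0 for j ≠ l, so only diagonal terms survive in ∫|φ|² and ∫φ·φ″; ∫φ·φ′ dx = [φ²/2] between the walls = 0.
State is unnormalized: ∫|φ|² dx = 16.806, and ∫φ*·(−ħ² φ'') dx = 116.48, so ⟨p²⟩ = 116.48 / 16.806.
⟨p²⟩ = 6.9305.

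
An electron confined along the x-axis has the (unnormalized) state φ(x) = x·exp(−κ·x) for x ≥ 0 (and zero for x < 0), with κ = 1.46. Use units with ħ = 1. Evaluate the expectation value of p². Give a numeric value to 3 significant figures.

p² φ = −ħ² d²φ/dx²; ⟨p²⟩ = −ħ² ∫ φ*·φ'' dx / ∫|φ|² dx.
Differentiate x·exp(−κ·x) with the product rule; every integrand then reduces to terms xʲ·e^(−2κx) on [0, ∞), with ∫₀^∞ xʲ·e^(−2κx) dx = j!/(2κ)^(j+1).
State is unnormalized: ∫|φ|² dx = 0.080331, and ∫φ*·(−ħ² φ'') dx = 0.17123, so ⟨p²⟩ = 0.17123 / 0.080331.
⟨p²⟩ = 2.1316.

2.13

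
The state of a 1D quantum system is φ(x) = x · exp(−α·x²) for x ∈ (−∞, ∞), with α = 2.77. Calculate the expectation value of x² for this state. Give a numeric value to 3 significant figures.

⟨x²⟩ = ∫ x²·|φ|² dx / ∫|φ|² dx (integrals over the domain).
Expand each integrand as polynomial × e^(−2αx²) and use ∫x^(2j)·e^(−2αx²) dx = (2j−1)!!/(4α)^j · √(π/(2α)), odd powers → 0; here √(π/(2α)) = 0.75304.
State is unnormalized: ∫|φ|² dx = 0.067964, and ∫φ*·x²·φ dx = 0.018402, so ⟨x²⟩ = 0.018402 / 0.067964.
⟨x²⟩ = 0.27076.

0.271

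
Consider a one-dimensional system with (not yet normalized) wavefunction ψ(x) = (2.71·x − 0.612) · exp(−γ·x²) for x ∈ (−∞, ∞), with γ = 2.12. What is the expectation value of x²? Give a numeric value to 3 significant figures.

0.283

⟨x²⟩ = ∫ x²·|ψ|² dx / ∫|ψ|² dx (integrals over the domain).
Expand each integrand as polynomial × e^(−2γx²) and use ∫x^(2j)·e^(−2γx²) dx = (2j−1)!!/(4γ)^j · √(π/(2γ)), odd powers → 0; here √(π/(2γ)) = 0.86078.
State is unnormalized: ∫|ψ|² dx = 1.0679, and ∫ψ*·x²·ψ dx = 0.30175, so ⟨x²⟩ = 0.30175 / 1.0679.
⟨x²⟩ = 0.28257.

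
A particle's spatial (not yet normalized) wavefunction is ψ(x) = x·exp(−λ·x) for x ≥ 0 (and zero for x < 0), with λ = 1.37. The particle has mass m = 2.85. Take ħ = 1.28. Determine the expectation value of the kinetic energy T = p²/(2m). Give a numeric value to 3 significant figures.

T = −(ħ²/2m) d²/dx², so ⟨T⟩ = −(ħ²/2m) ∫ ψ*·ψ'' dx / ∫|ψ|² dx; with m = 2.85.
Differentiate x·exp(−λ·x) with the product rule; every integrand then reduces to terms xʲ·e^(−2λx) on [0, ∞), with ∫₀^∞ xʲ·e^(−2λx) dx = j!/(2λ)^(j+1).
State is unnormalized: ∫|ψ|² dx = 0.097225, and ∫ψ*·(−ħ²/2m · ψ'') dx = 0.052452, so ⟨T⟩ = 0.052452 / 0.097225.
⟨T⟩ = 0.53949.

0.539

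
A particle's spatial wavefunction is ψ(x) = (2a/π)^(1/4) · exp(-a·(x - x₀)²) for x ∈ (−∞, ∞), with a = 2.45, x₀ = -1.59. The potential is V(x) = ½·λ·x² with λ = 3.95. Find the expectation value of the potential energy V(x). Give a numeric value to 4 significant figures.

⟨V⟩ = ∫ V(x)·|ψ|² dx.
Gaussian moments (u = x − x₀): ∫u^(2j)·e^(−2au²) du = (2j−1)!!/(4a)^j · √(π/(2a)), odd powers integrate to 0; here √(π/(2a)) = 0.80071.
⟨V⟩ = 5.1945.

5.195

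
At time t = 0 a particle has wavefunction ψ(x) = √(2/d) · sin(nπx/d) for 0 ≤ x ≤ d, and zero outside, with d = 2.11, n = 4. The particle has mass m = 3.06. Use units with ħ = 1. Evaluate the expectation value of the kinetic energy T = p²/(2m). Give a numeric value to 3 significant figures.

T = −(ħ²/2m) d²/dx², so ⟨T⟩ = −(ħ²/2m) ∫ ψ*·ψ'' dx; with m = 3.06.
d/dx sin(nπx/d) = (nπ/d)·cos(nπx/d) and d²/dx² sin(nπx/d) = −(nπ/d)²·sin(nπx/d); on 0 ≤ x ≤ d, ∫sin²(nπx/d) dx = d/2 and ∫sin(nπx/d)·cos(nπx/d) dx = 0.
⟨T⟩ = 5.7957.

5.80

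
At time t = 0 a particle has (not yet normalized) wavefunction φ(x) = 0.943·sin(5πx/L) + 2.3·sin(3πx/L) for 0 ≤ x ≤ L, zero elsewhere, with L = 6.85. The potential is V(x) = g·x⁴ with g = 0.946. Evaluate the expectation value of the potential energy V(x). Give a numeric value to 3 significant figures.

512.

⟨V⟩ = ∫ V(x)·|φ|² dx / ∫|φ|² dx.
On 0 ≤ x ≤ L (j ≠ l): ∫sin²(jπx/L) dx = L/2, ∫sin(jπx/L)·sin(lπx/L) dx = 0; diagonal moments ∫x·sin²(jπx/L) dx = L²/4, ∫x²·sin²(jπx/L) dx = L³·(1/6 − 1/(4j²π²)); cross terms ∫x·sin(jπx/L)·sin(lπx/L) dx = 0 for j + l even and −4jlL²/(π²(j² − l²)²) for j + l odd, ∫x²·sin(jπx/L)·sin(lπx/L) dx = (−1)^(j+l)·4jlL³/(π²(j² − l²)²); higher powers the same way via product-to-sum and parts.
State is unnormalized: ∫|φ|² dx = 21.164, and ∫φ*·V(x)·φ dx = 10838., so ⟨V⟩ = 10838. / 21.164.
⟨V⟩ = 512.08.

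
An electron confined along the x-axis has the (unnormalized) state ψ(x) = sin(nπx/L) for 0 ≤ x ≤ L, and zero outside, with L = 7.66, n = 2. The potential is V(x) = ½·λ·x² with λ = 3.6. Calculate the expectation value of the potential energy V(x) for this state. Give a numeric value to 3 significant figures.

⟨V⟩ = ∫ V(x)·|ψ|² dx / ∫|ψ|² dx.
With sin²θ = (1 − cos2θ)/2 on 0 ≤ x ≤ L: ∫sin²(nπx/L) dx = L/2, ∫x·sin²(nπx/L) dx = L²/4, ∫x²·sin²(nπx/L) dx = L³·(1/6 − 1/(4n²π²)); higher powers xᵏ the same way, integrating xᵏ·cos(2nπx/L) by parts.
State is unnormalized: ∫|ψ|² dx = 3.8300, and ∫ψ*·V(x)·ψ dx = 129.71, so ⟨V⟩ = 129.71 / 3.8300.
⟨V⟩ = 33.868.

33.9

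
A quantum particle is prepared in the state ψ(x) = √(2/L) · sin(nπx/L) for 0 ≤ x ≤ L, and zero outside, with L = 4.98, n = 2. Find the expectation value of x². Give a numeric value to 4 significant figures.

⟨x²⟩ = ∫ x²·|ψ|² dx (integrals over the domain).
With sin²θ = (1 − cos2θ)/2 on 0 ≤ x ≤ L: ∫sin²(nπx/L) dx = L/2, ∫x·sin²(nπx/L) dx = L²/4, ∫x²·sin²(nπx/L) dx = L³·(1/6 − 1/(4n²π²)); higher powers xᵏ the same way, integrating xᵏ·cos(2nπx/L) by parts.
⟨x²⟩ = 7.9527.

7.953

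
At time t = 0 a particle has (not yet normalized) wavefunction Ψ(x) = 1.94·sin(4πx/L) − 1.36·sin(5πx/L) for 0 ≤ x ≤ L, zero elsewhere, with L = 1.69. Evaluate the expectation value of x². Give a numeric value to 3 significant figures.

1.48

⟨x²⟩ = ∫ x²·|Ψ|² dx / ∫|Ψ|² dx (integrals over the domain).
On 0 ≤ x ≤ L (j ≠ l): ∫sin²(jπx/L) dx = L/2, ∫sin(jπx/L)·sin(lπx/L) dx = 0; diagonal moments ∫x·sin²(jπx/L) dx = L²/4, ∫x²·sin²(jπx/L) dx = L³·(1/6 − 1/(4j²π²)); cross terms ∫x·sin(jπx/L)·sin(lπx/L) dx = 0 for j + l even and −4jlL²/(π²(j² − l²)²) for j + l odd, ∫x²·sin(jπx/L)·sin(lπx/L) dx = (−1)^(j+l)·4jlL³/(π²(j² − l²)²); higher powers the same way via product-to-sum and parts.
State is unnormalized: ∫|Ψ|² dx = 4.7432, and ∫Ψ*·x²·Ψ dx = 7.0266, so ⟨x²⟩ = 7.0266 / 4.7432.
⟨x²⟩ = 1.4814.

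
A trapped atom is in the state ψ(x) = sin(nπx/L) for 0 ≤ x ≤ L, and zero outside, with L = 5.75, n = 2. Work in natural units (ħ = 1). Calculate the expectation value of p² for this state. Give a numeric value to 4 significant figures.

1.194

p² ψ = −ħ² d²ψ/dx²; ⟨p²⟩ = −ħ² ∫ ψ*·ψ'' dx / ∫|ψ|² dx.
d/dx sin(nπx/L) = (nπ/L)·cos(nπx/L) and d²/dx² sin(nπx/L) = −(nπ/L)²·sin(nπx/L); on 0 ≤ x ≤ L, ∫sin²(nπx/L) dx = L/2 and ∫sin(nπx/L)·cos(nπx/L) dx = 0.
State is unnormalized: ∫|ψ|² dx = 2.8750, and ∫ψ*·(−ħ² ψ'') dx = 3.4329, so ⟨p²⟩ = 3.4329 / 2.8750.
⟨p²⟩ = 1.1941.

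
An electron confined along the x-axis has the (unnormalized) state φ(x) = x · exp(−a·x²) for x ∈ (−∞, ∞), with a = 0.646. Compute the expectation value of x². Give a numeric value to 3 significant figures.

⟨x²⟩ = ∫ x²·|φ|² dx / ∫|φ|² dx (integrals over the domain).
Expand each integrand as polynomial × e^(−2ax²) and use ∫x^(2j)·e^(−2ax²) dx = (2j−1)!!/(4a)^j · √(π/(2a)), odd powers → 0; here √(π/(2a)) = 1.5594.
State is unnormalized: ∫|φ|² dx = 0.60346, and ∫φ*·x²·φ dx = 0.70062, so ⟨x²⟩ = 0.70062 / 0.60346.
⟨x²⟩ = 1.1610.

1.16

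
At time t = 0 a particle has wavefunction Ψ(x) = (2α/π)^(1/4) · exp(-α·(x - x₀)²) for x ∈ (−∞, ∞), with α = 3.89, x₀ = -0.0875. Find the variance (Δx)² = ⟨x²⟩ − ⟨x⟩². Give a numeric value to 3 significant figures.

Compute ⟨x⟩ and ⟨x²⟩ separately, then (Δx)² = ⟨x²⟩ − ⟨x⟩².
Gaussian moments (u = x − x₀): ∫u^(2j)·e^(−2αu²) du = (2j−1)!!/(4α)^j · √(π/(2α)), odd powers integrate to 0; here √(π/(2α)) = 0.63546.
⟨x⟩ = -0.087500 and ⟨x²⟩ = 0.071924.
(Δx)² = 0.071924 − (-0.087500)² = 0.064267.

0.0643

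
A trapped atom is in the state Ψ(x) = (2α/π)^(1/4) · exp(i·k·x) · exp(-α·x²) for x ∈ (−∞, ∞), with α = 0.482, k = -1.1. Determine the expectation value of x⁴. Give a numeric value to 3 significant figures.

⟨x⁴⟩ = ∫ x⁴·|Ψ|² dx (integrals over the domain).
Gaussian moments: ∫x^(2j)·e^(−2αx²) dx = (2j−1)!!/(4α)^j · √(π/(2α)), odd powers integrate to 0; here √(π/(2α)) = 1.8052.
⟨x⁴⟩ = 0.80706.

0.807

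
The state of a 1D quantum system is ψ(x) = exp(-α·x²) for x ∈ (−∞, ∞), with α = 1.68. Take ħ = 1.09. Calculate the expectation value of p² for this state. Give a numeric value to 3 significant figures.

p² ψ = −ħ² d²ψ/dx²; ⟨p²⟩ = −ħ² ∫ ψ*·ψ'' dx / ∫|ψ|² dx.
Gaussian moments: ∫x^(2j)·e^(−2αx²) dx = (2j−1)!!/(4α)^j · √(π/(2α)), odd powers integrate to 0; here √(π/(2α)) = 0.96695. Derivatives: d/dx e^(−αx²) = −2αx·e^(−αx²), d²/dx² e^(−αx²) = (4α²x² − 2α)·e^(−αx²).
State is unnormalized: ∫|ψ|² dx = 0.96695, and ∫ψ*·(−ħ² ψ'') dx = 1.9300, so ⟨p²⟩ = 1.9300 / 0.96695.
⟨p²⟩ = 1.9960.

2.00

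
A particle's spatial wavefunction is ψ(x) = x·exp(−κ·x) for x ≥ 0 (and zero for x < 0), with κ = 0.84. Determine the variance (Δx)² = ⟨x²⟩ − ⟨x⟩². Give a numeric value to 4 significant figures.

1.063

Compute ⟨x⟩ and ⟨x²⟩ separately, then (Δx)² = ⟨x²⟩ − ⟨x⟩².
Every integrand reduces to terms xʲ·e^(−2κx) on [0, ∞); use ∫₀^∞ xʲ·e^(−2κx) dx = j!/(2κ)^(j+1).
Normalization: ∫|ψ|² dx = 0.42180.
⟨x⟩ = 1.7857 and ⟨x²⟩ = 4.2517.
(Δx)² = 4.2517 − (1.7857)² = 1.0629.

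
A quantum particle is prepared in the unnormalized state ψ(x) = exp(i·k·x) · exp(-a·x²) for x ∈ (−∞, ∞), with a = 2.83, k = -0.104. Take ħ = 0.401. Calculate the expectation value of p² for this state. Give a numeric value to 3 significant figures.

0.457

p² ψ = −ħ² d²ψ/dx²; ⟨p²⟩ = −ħ² ∫ ψ*·ψ'' dx / ∫|ψ|² dx.
Gaussian moments: ∫x^(2j)·e^(−2ax²) dx = (2j−1)!!/(4a)^j · √(π/(2a)), odd powers integrate to 0; here √(π/(2a)) = 0.74502. Derivatives: ψ′ = (ik − 2ax)·ψ, ψ″ = ((ik − 2ax)² − 2a)·ψ; the odd-in-x pieces drop out.
State is unnormalized: ∫|ψ|² dx = 0.74502, and ∫ψ*·(−ħ² ψ'') dx = 0.34033, so ⟨p²⟩ = 0.34033 / 0.74502.
⟨p²⟩ = 0.45681.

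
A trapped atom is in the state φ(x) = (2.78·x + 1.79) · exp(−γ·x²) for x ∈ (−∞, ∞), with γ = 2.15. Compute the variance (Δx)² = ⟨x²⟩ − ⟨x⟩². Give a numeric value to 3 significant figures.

Compute ⟨x⟩ and ⟨x²⟩ separately, then (Δx)² = ⟨x²⟩ − ⟨x⟩².
Expand each integrand as polynomial × e^(−2γx²) and use ∫x^(2j)·e^(−2γx²) dx = (2j−1)!!/(4γ)^j · √(π/(2γ)), odd powers → 0; here √(π/(2γ)) = 0.85475.
Normalization: ∫|φ|² dx = 3.5068.
⟨x⟩ = 0.28207 and ⟨x²⟩ = 0.16722.
(Δx)² = 0.16722 − (0.28207)² = 0.087655.

0.0877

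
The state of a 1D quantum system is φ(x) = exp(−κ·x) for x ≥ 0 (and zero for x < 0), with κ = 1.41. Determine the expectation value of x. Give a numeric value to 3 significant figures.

0.355

⟨x⟩ = ∫ x·|φ|² dx / ∫|φ|² dx (integrals over the domain).
Every integrand reduces to terms xʲ·e^(−2κx) on [0, ∞); use ∫₀^∞ xʲ·e^(−2κx) dx = j!/(2κ)^(j+1).
State is unnormalized: ∫|φ|² dx = 0.35461, and ∫φ*·x·φ dx = 0.12575, so ⟨x⟩ = 0.12575 / 0.35461.
⟨x⟩ = 0.35461.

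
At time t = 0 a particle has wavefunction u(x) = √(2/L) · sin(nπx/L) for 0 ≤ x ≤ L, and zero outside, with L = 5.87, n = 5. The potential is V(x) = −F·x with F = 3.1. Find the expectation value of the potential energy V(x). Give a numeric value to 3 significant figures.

-9.10

⟨V⟩ = ∫ V(x)·|u|² dx.
With sin²θ = (1 − cos2θ)/2 on 0 ≤ x ≤ L: ∫sin²(nπx/L) dx = L/2, ∫x·sin²(nπx/L) dx = L²/4, ∫x²·sin²(nπx/L) dx = L³·(1/6 − 1/(4n²π²)); higher powers xᵏ the same way, integrating xᵏ·cos(2nπx/L) by parts.
⟨V⟩ = -9.0985.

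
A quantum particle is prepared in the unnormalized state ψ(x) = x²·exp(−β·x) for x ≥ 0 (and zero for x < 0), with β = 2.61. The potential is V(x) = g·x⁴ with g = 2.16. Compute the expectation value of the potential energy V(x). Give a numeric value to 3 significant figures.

4.89

⟨V⟩ = ∫ V(x)·|ψ|² dx / ∫|ψ|² dx.
Every integrand reduces to terms xʲ·e^(−2βx) on [0, ∞); use ∫₀^∞ xʲ·e^(−2βx) dx = j!/(2β)^(j+1).
State is unnormalized: ∫|ψ|² dx = 0.0061924, and ∫ψ*·V(x)·ψ dx = 0.030265, so ⟨V⟩ = 0.030265 / 0.0061924.
⟨V⟩ = 4.8874.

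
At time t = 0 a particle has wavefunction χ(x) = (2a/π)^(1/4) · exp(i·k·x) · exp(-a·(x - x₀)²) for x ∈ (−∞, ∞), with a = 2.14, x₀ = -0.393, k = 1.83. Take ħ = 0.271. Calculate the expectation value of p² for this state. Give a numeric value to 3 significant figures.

0.403

p² χ = −ħ² d²χ/dx²; ⟨p²⟩ = −ħ² ∫ χ*·χ'' dx.
Gaussian moments (u = x − x₀): ∫u^(2j)·e^(−2au²) du = (2j−1)!!/(4a)^j · √(π/(2a)), odd powers integrate to 0; here √(π/(2a)) = 0.85675. Derivatives: χ′ = (ik − 2au)·χ, χ″ = ((ik − 2au)² − 2a)·χ; the odd-in-u pieces drop out.
⟨p²⟩ = 0.40311.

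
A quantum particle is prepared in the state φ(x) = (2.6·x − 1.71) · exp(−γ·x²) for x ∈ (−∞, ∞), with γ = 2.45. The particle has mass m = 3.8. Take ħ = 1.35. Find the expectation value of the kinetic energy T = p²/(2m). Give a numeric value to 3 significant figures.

0.812

T = −(ħ²/2m) d²/dx², so ⟨T⟩ = −(ħ²/2m) ∫ φ*·φ'' dx / ∫|φ|² dx; with m = 3.8.
Expand each integrand as polynomial × e^(−2γx²) and use ∫x^(2j)·e^(−2γx²) dx = (2j−1)!!/(4γ)^j · √(π/(2γ)), odd powers → 0; here √(π/(2γ)) = 0.80071. Differentiate with the product rule, d/dx e^(−γx²) = −2γx·e^(−γx²).
State is unnormalized: ∫|φ|² dx = 2.8937, and ∫φ*·(−ħ²/2m · φ'') dx = 2.3491, so ⟨T⟩ = 2.3491 / 2.8937.
⟨T⟩ = 0.81180.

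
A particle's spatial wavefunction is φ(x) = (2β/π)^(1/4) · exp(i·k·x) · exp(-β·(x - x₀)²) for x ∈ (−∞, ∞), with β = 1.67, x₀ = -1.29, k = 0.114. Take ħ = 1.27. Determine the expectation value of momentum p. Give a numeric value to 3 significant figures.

p φ = −iħ dφ/dx; then ⟨p⟩ = ∫ φ*·(pφ) dx.
Gaussian moments (u = x − x₀): ∫u^(2j)·e^(−2βu²) du = (2j−1)!!/(4β)^j · √(π/(2β)), odd powers integrate to 0; here √(π/(2β)) = 0.96984. Derivatives: φ′ = (ik − 2βu)·φ, φ″ = ((ik − 2βu)² − 2β)·φ; the odd-in-u pieces drop out.
⟨p⟩ = 0.14478.

0.145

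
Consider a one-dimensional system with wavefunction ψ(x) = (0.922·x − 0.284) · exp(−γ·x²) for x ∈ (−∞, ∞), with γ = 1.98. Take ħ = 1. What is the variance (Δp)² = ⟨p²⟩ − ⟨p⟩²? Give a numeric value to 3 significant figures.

4.24

Compute ⟨p⟩ and ⟨p²⟩ separately; (Δp)² = ⟨p²⟩ − ⟨p⟩².
Expand each integrand as polynomial × e^(−2γx²) and use ∫x^(2j)·e^(−2γx²) dx = (2j−1)!!/(4γ)^j · √(π/(2γ)), odd powers → 0; here √(π/(2γ)) = 0.89069. Differentiate with the product rule, d/dx e^(−γx²) = −2γx·e^(−γx²).
Normalization: ∫|ψ|² dx = 0.16744.
⟨p⟩ = 0.0000 and ⟨p²⟩ = 4.2410.
(Δp)² = 4.2410 − (0.0000)² = 4.2410.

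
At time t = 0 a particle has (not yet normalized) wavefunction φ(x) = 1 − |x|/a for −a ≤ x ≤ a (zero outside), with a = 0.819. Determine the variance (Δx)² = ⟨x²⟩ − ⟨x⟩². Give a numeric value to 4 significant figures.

0.06708

Compute ⟨x⟩ and ⟨x²⟩ separately, then (Δx)² = ⟨x²⟩ − ⟨x⟩².
φ is even, so ∫ over [−a, a] = 2∫₀ᵃ with φ = 1 − x/a there: ∫₀ᵃ (1 − x/a)² dx = a/3, ∫₀ᵃ x²(1 − x/a)² dx = a³/30, ∫₀ᵃ x⁴(1 − x/a)² dx = a⁵/105.
Normalization: ∫|φ|² dx = 0.54600.
⟨x⟩ = 0.0000 and ⟨x²⟩ = 0.067076.
(Δx)² = 0.067076 − (0.0000)² = 0.067076.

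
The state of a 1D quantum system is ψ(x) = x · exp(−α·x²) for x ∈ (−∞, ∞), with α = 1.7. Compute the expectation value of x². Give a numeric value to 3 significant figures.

0.441

⟨x²⟩ = ∫ x²·|ψ|² dx / ∫|ψ|² dx (integrals over the domain).
Expand each integrand as polynomial × e^(−2αx²) and use ∫x^(2j)·e^(−2αx²) dx = (2j−1)!!/(4α)^j · √(π/(2α)), odd powers → 0; here √(π/(2α)) = 0.96125.
State is unnormalized: ∫|ψ|² dx = 0.14136, and ∫ψ*·x²·ψ dx = 0.062365, so ⟨x²⟩ = 0.062365 / 0.14136.
⟨x²⟩ = 0.44118.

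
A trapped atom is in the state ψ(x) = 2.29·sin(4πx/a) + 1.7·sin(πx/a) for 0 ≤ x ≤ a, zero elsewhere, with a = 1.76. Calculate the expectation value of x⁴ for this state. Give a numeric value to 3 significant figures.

1.35

⟨x⁴⟩ = ∫ x⁴·|ψ|² dx / ∫|ψ|² dx (integrals over the domain).
On 0 ≤ x ≤ a (j ≠ l): ∫sin²(jπx/a) dx = a/2, ∫sin(jπx/a)·sin(lπx/a) dx = 0; diagonal moments ∫x·sin²(jπx/a) dx = a²/4, ∫x²·sin²(jπx/a) dx = a³·(1/6 − 1/(4j²π²)); cross terms ∫x·sin(jπx/a)·sin(lπx/a) dx = 0 for j + l even and −4jla²/(π²(j² − l²)²) for j + l odd, ∫x²·sin(jπx/a)·sin(lπx/a) dx = (−1)^(j+l)·4jla³/(π²(j² − l²)²); higher powers the same way via product-to-sum and parts.
State is unnormalized: ∫|ψ|² dx = 7.1580, and ∫ψ*·x⁴·ψ dx = 9.6413, so ⟨x⁴⟩ = 9.6413 / 7.1580.
⟨x⁴⟩ = 1.3469.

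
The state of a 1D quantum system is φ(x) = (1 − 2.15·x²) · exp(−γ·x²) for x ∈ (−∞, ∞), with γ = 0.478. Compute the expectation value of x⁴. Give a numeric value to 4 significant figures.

⟨x⁴⟩ = ∫ x⁴·|φ|² dx / ∫|φ|² dx (integrals over the domain).
Expand each integrand as polynomial × e^(−2γx²) and use ∫x^(2j)·e^(−2γx²) dx = (2j−1)!!/(4γ)^j · √(π/(2γ)), odd powers → 0; here √(π/(2γ)) = 1.8128.
State is unnormalized: ∫|φ|² dx = 4.6124, and ∫φ*·x⁴·φ dx = 50.595, so ⟨x⁴⟩ = 50.595 / 4.6124.
⟨x⁴⟩ = 10.969.

10.97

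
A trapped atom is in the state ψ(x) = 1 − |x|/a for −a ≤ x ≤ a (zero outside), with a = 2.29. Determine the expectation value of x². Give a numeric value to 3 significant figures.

⟨x²⟩ = ∫ x²·|ψ|² dx / ∫|ψ|² dx (integrals over the domain).
ψ is even, so ∫ over [−a, a] = 2∫₀ᵃ with ψ = 1 − x/a there: ∫₀ᵃ (1 − x/a)² dx = a/3, ∫₀ᵃ x²(1 − x/a)² dx = a³/30, ∫₀ᵃ x⁴(1 − x/a)² dx = a⁵/105.
State is unnormalized: ∫|ψ|² dx = 1.5267, and ∫ψ*·x²·ψ dx = 0.80060, so ⟨x²⟩ = 0.80060 / 1.5267.
⟨x²⟩ = 0.52441.

0.524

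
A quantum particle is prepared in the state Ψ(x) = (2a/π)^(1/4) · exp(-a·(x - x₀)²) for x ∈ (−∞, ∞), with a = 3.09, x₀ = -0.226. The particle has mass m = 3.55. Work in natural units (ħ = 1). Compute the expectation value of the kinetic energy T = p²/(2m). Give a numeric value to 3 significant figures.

T = −(ħ²/2m) d²/dx², so ⟨T⟩ = −(ħ²/2m) ∫ Ψ*·Ψ'' dx; with m = 3.55.
Gaussian moments (u = x − x₀): ∫u^(2j)·e^(−2au²) du = (2j−1)!!/(4a)^j · √(π/(2a)), odd powers integrate to 0; here √(π/(2a)) = 0.71299. Derivatives: d/dx e^(−au²) = −2au·e^(−au²), d²/dx² e^(−au²) = (4a²u² − 2a)·e^(−au²).
⟨T⟩ = 0.43521.

0.435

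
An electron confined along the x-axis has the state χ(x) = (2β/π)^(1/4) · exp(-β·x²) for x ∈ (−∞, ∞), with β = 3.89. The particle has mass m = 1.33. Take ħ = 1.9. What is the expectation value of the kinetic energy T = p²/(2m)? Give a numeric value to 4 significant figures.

T = −(ħ²/2m) d²/dx², so ⟨T⟩ = −(ħ²/2m) ∫ χ*·χ'' dx; with m = 1.33.
Gaussian moments: ∫x^(2j)·e^(−2βx²) dx = (2j−1)!!/(4β)^j · √(π/(2β)), odd powers integrate to 0; here √(π/(2β)) = 0.63546. Derivatives: d/dx e^(−βx²) = −2βx·e^(−βx²), d²/dx² e^(−βx²) = (4β²x² − 2β)·e^(−βx²).
⟨T⟩ = 5.2793.

5.279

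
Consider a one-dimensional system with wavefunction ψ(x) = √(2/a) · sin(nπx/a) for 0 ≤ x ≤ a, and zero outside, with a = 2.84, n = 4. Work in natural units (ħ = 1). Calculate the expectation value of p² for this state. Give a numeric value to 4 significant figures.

19.58

p² ψ = −ħ² d²ψ/dx²; ⟨p²⟩ = −ħ² ∫ ψ*·ψ'' dx.
d/dx sin(nπx/a) = (nπ/a)·cos(nπx/a) and d²/dx² sin(nπx/a) = −(nπ/a)²·sin(nπx/a); on 0 ≤ x ≤ a, ∫sin²(nπx/a) dx = a/2 and ∫sin(nπx/a)·cos(nπx/a) dx = 0.
⟨p²⟩ = 19.579.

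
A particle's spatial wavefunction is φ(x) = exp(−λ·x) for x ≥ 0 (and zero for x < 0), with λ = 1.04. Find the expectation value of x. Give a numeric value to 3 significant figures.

0.481

⟨x⟩ = ∫ x·|φ|² dx / ∫|φ|² dx (integrals over the domain).
Every integrand reduces to terms xʲ·e^(−2λx) on [0, ∞); use ∫₀^∞ xʲ·e^(−2λx) dx = j!/(2λ)^(j+1).
State is unnormalized: ∫|φ|² dx = 0.48077, and ∫φ*·x·φ dx = 0.23114, so ⟨x⟩ = 0.23114 / 0.48077.
⟨x⟩ = 0.48077.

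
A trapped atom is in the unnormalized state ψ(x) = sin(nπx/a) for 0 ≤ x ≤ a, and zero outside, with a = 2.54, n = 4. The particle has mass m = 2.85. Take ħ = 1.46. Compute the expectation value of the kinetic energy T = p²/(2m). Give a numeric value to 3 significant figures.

9.15

T = −(ħ²/2m) d²/dx², so ⟨T⟩ = −(ħ²/2m) ∫ ψ*·ψ'' dx / ∫|ψ|² dx; with m = 2.85.
d/dx sin(nπx/a) = (nπ/a)·cos(nπx/a) and d²/dx² sin(nπx/a) = −(nπ/a)²·sin(nπx/a); on 0 ≤ x ≤ a, ∫sin²(nπx/a) dx = a/2 and ∫sin(nπx/a)·cos(nπx/a) dx = 0.
State is unnormalized: ∫|ψ|² dx = 1.2700, and ∫ψ*·(−ħ²/2m · ψ'') dx = 11.625, so ⟨T⟩ = 11.625 / 1.2700.
⟨T⟩ = 9.1534.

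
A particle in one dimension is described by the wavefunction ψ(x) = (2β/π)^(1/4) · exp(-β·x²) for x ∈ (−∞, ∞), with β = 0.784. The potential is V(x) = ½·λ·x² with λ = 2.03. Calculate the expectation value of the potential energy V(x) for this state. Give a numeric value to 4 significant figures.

0.3237

⟨V⟩ = ∫ V(x)·|ψ|² dx.
Gaussian moments: ∫x^(2j)·e^(−2βx²) dx = (2j−1)!!/(4β)^j · √(π/(2β)), odd powers integrate to 0; here √(π/(2β)) = 1.4155.
⟨V⟩ = 0.32366.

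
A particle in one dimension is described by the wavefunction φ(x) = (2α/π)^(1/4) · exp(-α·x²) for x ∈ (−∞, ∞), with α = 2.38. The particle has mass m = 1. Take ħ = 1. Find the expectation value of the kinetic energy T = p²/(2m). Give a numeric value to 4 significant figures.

T = −(ħ²/2m) d²/dx², so ⟨T⟩ = −(ħ²/2m) ∫ φ*·φ'' dx; with m = 1.
Gaussian moments: ∫x^(2j)·e^(−2αx²) dx = (2j−1)!!/(4α)^j · √(π/(2α)), odd powers integrate to 0; here √(π/(2α)) = 0.81240. Derivatives: d/dx e^(−αx²) = −2αx·e^(−αx²), d²/dx² e^(−αx²) = (4α²x² − 2α)·e^(−αx²).
⟨T⟩ = 1.1900.

1.190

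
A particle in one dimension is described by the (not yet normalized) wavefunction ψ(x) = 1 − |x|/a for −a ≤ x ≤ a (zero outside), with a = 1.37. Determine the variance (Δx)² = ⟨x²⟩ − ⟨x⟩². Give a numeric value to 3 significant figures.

0.188

Compute ⟨x⟩ and ⟨x²⟩ separately, then (Δx)² = ⟨x²⟩ − ⟨x⟩².
ψ is even, so ∫ over [−a, a] = 2∫₀ᵃ with ψ = 1 − x/a there: ∫₀ᵃ (1 − x/a)² dx = a/3, ∫₀ᵃ x²(1 − x/a)² dx = a³/30, ∫₀ᵃ x⁴(1 − x/a)² dx = a⁵/105.
Normalization: ∫|ψ|² dx = 0.91333.
⟨x⟩ = 0.0000 and ⟨x²⟩ = 0.18769.
(Δx)² = 0.18769 − (0.0000)² = 0.18769.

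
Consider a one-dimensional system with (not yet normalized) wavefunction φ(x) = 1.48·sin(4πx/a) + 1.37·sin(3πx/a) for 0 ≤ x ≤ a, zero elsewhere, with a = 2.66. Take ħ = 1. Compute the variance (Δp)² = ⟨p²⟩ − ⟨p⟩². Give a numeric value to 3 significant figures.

17.8

Compute ⟨p⟩ and ⟨p²⟩ separately; (Δp)² = ⟨p²⟩ − ⟨p⟩².
d²/dx² sin(jπx/a) = −(jπ/a)²·sin(jπx/a); on 0 ≤ x ≤ a, ∫sin²(jπx/a) dx = a/2 and ∫sin(jπx/a)·sin(lπx/a) dx = 0 for j ≠ l, so only diagonal terms survive in ∫|φ|² and ∫φ·φ″; ∫φ·φ′ dx = [φ²/2] between the walls = 0.
Normalization: ∫|φ|² dx = 5.4095.
⟨p⟩ = 0.0000 and ⟨p²⟩ = 17.812.
(Δp)² = 17.812 − (0.0000)² = 17.812.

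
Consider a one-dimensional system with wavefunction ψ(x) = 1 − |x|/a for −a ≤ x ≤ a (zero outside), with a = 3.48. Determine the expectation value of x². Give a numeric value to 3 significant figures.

⟨x²⟩ = ∫ x²·|ψ|² dx / ∫|ψ|² dx (integrals over the domain).
ψ is even, so ∫ over [−a, a] = 2∫₀ᵃ with ψ = 1 − x/a there: ∫₀ᵃ (1 − x/a)² dx = a/3, ∫₀ᵃ x²(1 − x/a)² dx = a³/30, ∫₀ᵃ x⁴(1 − x/a)² dx = a⁵/105.
State is unnormalized: ∫|ψ|² dx = 2.3200, and ∫ψ*·x²·ψ dx = 2.8096, so ⟨x²⟩ = 2.8096 / 2.3200.
⟨x²⟩ = 1.2110.

1.21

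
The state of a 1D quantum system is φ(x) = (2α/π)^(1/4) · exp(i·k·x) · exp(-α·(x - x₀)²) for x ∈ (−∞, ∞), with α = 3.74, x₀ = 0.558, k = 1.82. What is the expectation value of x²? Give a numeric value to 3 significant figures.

⟨x²⟩ = ∫ x²·|φ|² dx (integrals over the domain).
Gaussian moments (u = x − x₀): ∫u^(2j)·e^(−2αu²) du = (2j−1)!!/(4α)^j · √(π/(2α)), odd powers integrate to 0; here √(π/(2α)) = 0.64807.
⟨x²⟩ = 0.37821.

0.378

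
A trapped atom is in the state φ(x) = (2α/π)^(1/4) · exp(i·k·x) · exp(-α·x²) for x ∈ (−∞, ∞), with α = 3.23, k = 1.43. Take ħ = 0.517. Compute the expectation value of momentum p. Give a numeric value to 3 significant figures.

p φ = −iħ dφ/dx; then ⟨p⟩ = ∫ φ*·(pφ) dx.
Gaussian moments: ∫x^(2j)·e^(−2αx²) dx = (2j−1)!!/(4α)^j · √(π/(2α)), odd powers integrate to 0; here √(π/(2α)) = 0.69736. Derivatives: φ′ = (ik − 2αx)·φ, φ″ = ((ik − 2αx)² − 2α)·φ; the odd-in-x pieces drop out.
⟨p⟩ = 0.73931.

0.739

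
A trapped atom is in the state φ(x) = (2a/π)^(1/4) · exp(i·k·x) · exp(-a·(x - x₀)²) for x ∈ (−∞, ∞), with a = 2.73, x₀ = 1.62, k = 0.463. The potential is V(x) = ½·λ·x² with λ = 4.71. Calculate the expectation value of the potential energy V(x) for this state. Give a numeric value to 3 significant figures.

6.40

⟨V⟩ = ∫ V(x)·|φ|² dx.
Gaussian moments (u = x − x₀): ∫u^(2j)·e^(−2au²) du = (2j−1)!!/(4a)^j · √(π/(2a)), odd powers integrate to 0; here √(π/(2a)) = 0.75854.
⟨V⟩ = 6.3961.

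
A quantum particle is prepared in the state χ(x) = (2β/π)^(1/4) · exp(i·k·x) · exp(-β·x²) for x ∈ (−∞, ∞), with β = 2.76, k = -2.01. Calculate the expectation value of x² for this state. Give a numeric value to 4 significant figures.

⟨x²⟩ = ∫ x²·|χ|² dx (integrals over the domain).
Gaussian moments: ∫x^(2j)·e^(−2βx²) dx = (2j−1)!!/(4β)^j · √(π/(2β)), odd powers integrate to 0; here √(π/(2β)) = 0.75441.
⟨x²⟩ = 0.090580.

0.09058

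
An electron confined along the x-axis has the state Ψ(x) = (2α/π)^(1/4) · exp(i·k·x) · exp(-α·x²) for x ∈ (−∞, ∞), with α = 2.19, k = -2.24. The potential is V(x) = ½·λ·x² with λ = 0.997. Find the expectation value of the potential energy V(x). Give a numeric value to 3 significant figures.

⟨V⟩ = ∫ V(x)·|Ψ|² dx.
Gaussian moments: ∫x^(2j)·e^(−2αx²) dx = (2j−1)!!/(4α)^j · √(π/(2α)), odd powers integrate to 0; here √(π/(2α)) = 0.84691.
⟨V⟩ = 0.056906.

0.0569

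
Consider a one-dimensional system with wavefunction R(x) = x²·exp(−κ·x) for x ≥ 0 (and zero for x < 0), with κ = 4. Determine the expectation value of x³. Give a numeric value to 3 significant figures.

⟨x³⟩ = ∫ x³·|R|² dx / ∫|R|² dx (integrals over the domain).
Every integrand reduces to terms xʲ·e^(−2κx) on [0, ∞); use ∫₀^∞ xʲ·e^(−2κx) dx = j!/(2κ)^(j+1).
State is unnormalized: ∫|R|² dx = 0.00073242, and ∫R*·x³·R dx = 0.00030041, so ⟨x³⟩ = 0.00030041 / 0.00073242.
⟨x³⟩ = 0.41016.

0.410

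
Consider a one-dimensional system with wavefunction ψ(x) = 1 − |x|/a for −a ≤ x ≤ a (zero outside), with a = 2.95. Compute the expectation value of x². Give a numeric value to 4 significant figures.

⟨x²⟩ = ∫ x²·|ψ|² dx / ∫|ψ|² dx (integrals over the domain).
ψ is even, so ∫ over [−a, a] = 2∫₀ᵃ with ψ = 1 − x/a there: ∫₀ᵃ (1 − x/a)² dx = a/3, ∫₀ᵃ x²(1 − x/a)² dx = a³/30, ∫₀ᵃ x⁴(1 − x/a)² dx = a⁵/105.
State is unnormalized: ∫|ψ|² dx = 1.9667, and ∫ψ*·x²·ψ dx = 1.7115, so ⟨x²⟩ = 1.7115 / 1.9667.
⟨x²⟩ = 0.87025.

0.8703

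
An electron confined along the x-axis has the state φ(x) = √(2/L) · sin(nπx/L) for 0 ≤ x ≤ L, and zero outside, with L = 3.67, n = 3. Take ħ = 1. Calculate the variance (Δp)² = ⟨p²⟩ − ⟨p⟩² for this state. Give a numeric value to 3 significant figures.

Compute ⟨p⟩ and ⟨p²⟩ separately; (Δp)² = ⟨p²⟩ − ⟨p⟩².
d/dx sin(nπx/L) = (nπ/L)·cos(nπx/L) and d²/dx² sin(nπx/L) = −(nπ/L)²·sin(nπx/L); on 0 ≤ x ≤ L, ∫sin²(nπx/L) dx = L/2 and ∫sin(nπx/L)·cos(nπx/L) dx = 0.
⟨p⟩ = 0.0000 and ⟨p²⟩ = 6.5949.
(Δp)² = 6.5949 − (0.0000)² = 6.5949.

6.59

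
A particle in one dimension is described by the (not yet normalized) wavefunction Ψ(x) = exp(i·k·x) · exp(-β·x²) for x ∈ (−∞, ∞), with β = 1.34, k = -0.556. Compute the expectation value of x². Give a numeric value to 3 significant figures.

⟨x²⟩ = ∫ x²·|Ψ|² dx / ∫|Ψ|² dx (integrals over the domain).
Gaussian moments: ∫x^(2j)·e^(−2βx²) dx = (2j−1)!!/(4β)^j · √(π/(2β)), odd powers integrate to 0; here √(π/(2β)) = 1.0827.
State is unnormalized: ∫|Ψ|² dx = 1.0827, and ∫Ψ*·x²·Ψ dx = 0.20200, so ⟨x²⟩ = 0.20200 / 1.0827.
⟨x²⟩ = 0.18657.

0.187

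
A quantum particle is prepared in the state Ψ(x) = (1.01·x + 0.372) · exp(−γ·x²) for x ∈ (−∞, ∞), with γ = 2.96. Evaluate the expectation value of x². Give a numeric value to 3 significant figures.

⟨x²⟩ = ∫ x²·|Ψ|² dx / ∫|Ψ|² dx (integrals over the domain).
Expand each integrand as polynomial × e^(−2γx²) and use ∫x^(2j)·e^(−2γx²) dx = (2j−1)!!/(4γ)^j · √(π/(2γ)), odd powers → 0; here √(π/(2γ)) = 0.72847.
State is unnormalized: ∫|Ψ|² dx = 0.16357, and ∫Ψ*·x²·Ψ dx = 0.024417, so ⟨x²⟩ = 0.024417 / 0.16357.
⟨x²⟩ = 0.14927.

0.149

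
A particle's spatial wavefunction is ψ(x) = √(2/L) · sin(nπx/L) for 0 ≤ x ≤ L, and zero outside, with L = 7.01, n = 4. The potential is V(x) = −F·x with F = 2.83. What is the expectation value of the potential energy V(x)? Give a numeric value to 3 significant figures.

⟨V⟩ = ∫ V(x)·|ψ|² dx.
With sin²θ = (1 − cos2θ)/2 on 0 ≤ x ≤ L: ∫sin²(nπx/L) dx = L/2, ∫x·sin²(nπx/L) dx = L²/4, ∫x²·sin²(nπx/L) dx = L³·(1/6 − 1/(4n²π²)); higher powers xᵏ the same way, integrating xᵏ·cos(2nπx/L) by parts.
⟨V⟩ = -9.9192.

-9.92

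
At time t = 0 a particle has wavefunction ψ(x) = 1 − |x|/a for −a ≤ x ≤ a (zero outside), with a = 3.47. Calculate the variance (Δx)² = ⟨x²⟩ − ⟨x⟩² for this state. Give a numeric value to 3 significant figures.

Compute ⟨x⟩ and ⟨x²⟩ separately, then (Δx)² = ⟨x²⟩ − ⟨x⟩².
ψ is even, so ∫ over [−a, a] = 2∫₀ᵃ with ψ = 1 − x/a there: ∫₀ᵃ (1 − x/a)² dx = a/3, ∫₀ᵃ x²(1 − x/a)² dx = a³/30, ∫₀ᵃ x⁴(1 − x/a)² dx = a⁵/105.
Normalization: ∫|ψ|² dx = 2.3133.
⟨x⟩ = 0.0000 and ⟨x²⟩ = 1.2041.
(Δx)² = 1.2041 − (0.0000)² = 1.2041.

1.20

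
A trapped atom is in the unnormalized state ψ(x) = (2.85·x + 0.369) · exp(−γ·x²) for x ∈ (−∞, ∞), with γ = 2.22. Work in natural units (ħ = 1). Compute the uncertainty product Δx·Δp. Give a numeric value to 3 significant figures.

1.25

Δx = √(⟨x²⟩−⟨x⟩²), Δp = √(⟨p²⟩−⟨p⟩²).
Expand each integrand as polynomial × e^(−2γx²) and use ∫x^(2j)·e^(−2γx²) dx = (2j−1)!!/(4γ)^j · √(π/(2γ)), odd powers → 0; here √(π/(2γ)) = 0.84117. Differentiate with the product rule, d/dx e^(−γx²) = −2γx·e^(−γx²).
Normalization: ∫|ψ|² dx = 0.88395.
⟨x⟩ = 0.22540, ⟨x²⟩ = 0.30866 ⇒ Δx = 0.50779.
⟨p⟩ = 0.0000, ⟨p²⟩ = 6.0847 ⇒ Δp = 2.4667.
Δx·Δp = 1.2526.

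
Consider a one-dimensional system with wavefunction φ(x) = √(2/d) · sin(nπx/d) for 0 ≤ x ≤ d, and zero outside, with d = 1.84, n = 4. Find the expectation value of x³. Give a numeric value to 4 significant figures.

1.528

⟨x³⟩ = ∫ x³·|φ|² dx (integrals over the domain).
With sin²θ = (1 − cos2θ)/2 on 0 ≤ x ≤ d: ∫sin²(nπx/d) dx = d/2, ∫x·sin²(nπx/d) dx = d²/4, ∫x²·sin²(nπx/d) dx = d³·(1/6 − 1/(4n²π²)); higher powers xᵏ the same way, integrating xᵏ·cos(2nπx/d) by parts.
⟨x³⟩ = 1.5278.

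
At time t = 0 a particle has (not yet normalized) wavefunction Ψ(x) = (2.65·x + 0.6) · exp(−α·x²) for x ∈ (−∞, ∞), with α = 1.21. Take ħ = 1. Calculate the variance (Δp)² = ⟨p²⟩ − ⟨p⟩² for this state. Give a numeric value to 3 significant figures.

3.15

Compute ⟨p⟩ and ⟨p²⟩ separately; (Δp)² = ⟨p²⟩ − ⟨p⟩².
Expand each integrand as polynomial × e^(−2αx²) and use ∫x^(2j)·e^(−2αx²) dx = (2j−1)!!/(4α)^j · √(π/(2α)), odd powers → 0; here √(π/(2α)) = 1.1394. Differentiate with the product rule, d/dx e^(−αx²) = −2αx·e^(−αx²).
Normalization: ∫|Ψ|² dx = 2.0633.
⟨p⟩ = 0.0000 and ⟨p²⟩ = 3.1489.
(Δp)² = 3.1489 − (0.0000)² = 3.1489.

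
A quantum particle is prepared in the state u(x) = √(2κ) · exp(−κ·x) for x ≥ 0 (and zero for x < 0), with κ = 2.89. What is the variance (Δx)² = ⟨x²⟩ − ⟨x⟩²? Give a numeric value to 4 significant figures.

Compute ⟨x⟩ and ⟨x²⟩ separately, then (Δx)² = ⟨x²⟩ − ⟨x⟩².
Every integrand reduces to terms xʲ·e^(−2κx) on [0, ∞); use ∫₀^∞ xʲ·e^(−2κx) dx = j!/(2κ)^(j+1).
⟨x⟩ = 0.17301 and ⟨x²⟩ = 0.059865.
(Δx)² = 0.059865 − (0.17301)² = 0.029933.

0.02993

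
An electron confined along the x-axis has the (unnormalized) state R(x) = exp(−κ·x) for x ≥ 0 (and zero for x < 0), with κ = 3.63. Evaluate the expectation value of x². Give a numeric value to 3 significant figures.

⟨x²⟩ = ∫ x²·|R|² dx / ∫|R|² dx (integrals over the domain).
Every integrand reduces to terms xʲ·e^(−2κx) on [0, ∞); use ∫₀^∞ xʲ·e^(−2κx) dx = j!/(2κ)^(j+1).
State is unnormalized: ∫|R|² dx = 0.13774, and ∫R*·x²·R dx = 0.0052266, so ⟨x²⟩ = 0.0052266 / 0.13774.
⟨x²⟩ = 0.037945.

0.0379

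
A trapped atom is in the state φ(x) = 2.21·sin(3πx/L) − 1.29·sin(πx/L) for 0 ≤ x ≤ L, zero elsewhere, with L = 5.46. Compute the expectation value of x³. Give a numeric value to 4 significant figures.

28.45

⟨x³⟩ = ∫ x³·|φ|² dx / ∫|φ|² dx (integrals over the domain).
On 0 ≤ x ≤ L (j ≠ l): ∫sin²(jπx/L) dx = L/2, ∫sin(jπx/L)·sin(lπx/L) dx = 0; diagonal moments ∫x·sin²(jπx/L) dx = L²/4, ∫x²·sin²(jπx/L) dx = L³·(1/6 − 1/(4j²π²)); cross terms ∫x·sin(jπx/L)·sin(lπx/L) dx = 0 for j + l even and −4jlL²/(π²(j² − l²)²) for j + l odd, ∫x²·sin(jπx/L)·sin(lπx/L) dx = (−1)^(j+l)·4jlL³/(π²(j² − l²)²); higher powers the same way via product-to-sum and parts.
State is unnormalized: ∫|φ|² dx = 17.877, and ∫φ*·x³·φ dx = 508.53, so ⟨x³⟩ = 508.53 / 17.877.
⟨x³⟩ = 28.447.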